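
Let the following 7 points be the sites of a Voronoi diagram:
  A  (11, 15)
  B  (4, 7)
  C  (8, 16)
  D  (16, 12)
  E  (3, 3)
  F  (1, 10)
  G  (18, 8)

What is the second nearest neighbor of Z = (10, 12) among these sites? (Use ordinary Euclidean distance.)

Since √ is increasing, it suffices to compare squared distances:
|ZA|² = (10−11)² + (12−15)² = 1 + 9 = 10
|ZB|² = (10−4)² + (12−7)² = 36 + 25 = 61
|ZC|² = (10−8)² + (12−16)² = 4 + 16 = 20
|ZD|² = (10−16)² + (12−12)² = 36 + 0 = 36
|ZE|² = (10−3)² + (12−3)² = 49 + 81 = 130
|ZF|² = (10−1)² + (12−10)² = 81 + 4 = 85
|ZG|² = (10−18)² + (12−8)² = 64 + 16 = 80
Sorted ascending: A, C, D, … — the second-nearest is C.

C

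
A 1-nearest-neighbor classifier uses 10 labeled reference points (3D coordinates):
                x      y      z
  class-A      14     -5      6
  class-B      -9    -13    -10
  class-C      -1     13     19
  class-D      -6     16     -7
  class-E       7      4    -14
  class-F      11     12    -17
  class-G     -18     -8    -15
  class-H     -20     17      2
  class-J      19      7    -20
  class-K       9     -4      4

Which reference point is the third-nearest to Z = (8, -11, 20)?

class-C

Squared Euclidean distances:
d²(Z, class-A) = (8−14)² + (-11−(-5))² + (20−6)² = 36 + 36 + 196 = 268
d²(Z, class-B) = (8−(-9))² + (-11−(-13))² + (20−(-10))² = 289 + 4 + 900 = 1193
d²(Z, class-C) = (8−(-1))² + (-11−13)² + (20−19)² = 81 + 576 + 1 = 658
d²(Z, class-D) = (8−(-6))² + (-11−16)² + (20−(-7))² = 196 + 729 + 729 = 1654
d²(Z, class-E) = (8−7)² + (-11−4)² + (20−(-14))² = 1 + 225 + 1156 = 1382
d²(Z, class-F) = (8−11)² + (-11−12)² + (20−(-17))² = 9 + 529 + 1369 = 1907
d²(Z, class-G) = (8−(-18))² + (-11−(-8))² + (20−(-15))² = 676 + 9 + 1225 = 1910
d²(Z, class-H) = (8−(-20))² + (-11−17)² + (20−2)² = 784 + 784 + 324 = 1892
d²(Z, class-J) = (8−19)² + (-11−7)² + (20−(-20))² = 121 + 324 + 1600 = 2045
d²(Z, class-K) = (8−9)² + (-11−(-4))² + (20−4)² = 1 + 49 + 256 = 306
Sorted ascending: class-A, class-K, class-C, class-B, … — the third-nearest is class-C.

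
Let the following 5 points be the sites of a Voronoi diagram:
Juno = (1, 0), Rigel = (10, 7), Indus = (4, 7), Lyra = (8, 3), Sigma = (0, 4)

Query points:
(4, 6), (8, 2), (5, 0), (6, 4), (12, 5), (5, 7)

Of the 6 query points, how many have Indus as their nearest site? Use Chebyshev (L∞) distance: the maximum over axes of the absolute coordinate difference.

(4, 6) — d to each: Juno:6, Rigel:6, Indus:1, Lyra:4, Sigma:4 → nearest is Indus
(8, 2) — d to each: Juno:7, Rigel:5, Indus:5, Lyra:1, Sigma:8 → nearest is Lyra
(5, 0) — d to each: Juno:4, Rigel:7, Indus:7, Lyra:3, Sigma:5 → nearest is Lyra
(6, 4) — d to each: Juno:5, Rigel:4, Indus:3, Lyra:2, Sigma:6 → nearest is Lyra
(12, 5) — d to each: Juno:11, Rigel:2, Indus:8, Lyra:4, Sigma:12 → nearest is Rigel
(5, 7) — d to each: Juno:7, Rigel:5, Indus:1, Lyra:4, Sigma:5 → nearest is Indus
2 of the 6 points have Indus as nearest.

2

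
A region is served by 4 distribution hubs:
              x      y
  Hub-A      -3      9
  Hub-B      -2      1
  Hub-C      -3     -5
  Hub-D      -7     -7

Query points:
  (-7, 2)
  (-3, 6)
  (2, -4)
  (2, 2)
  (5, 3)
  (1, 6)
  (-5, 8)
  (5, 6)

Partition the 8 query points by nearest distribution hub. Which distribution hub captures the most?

(-7, 2) — d² to each: Hub-A:65, Hub-B:26, Hub-C:65, Hub-D:81 → nearest is Hub-B
(-3, 6) — d² to each: Hub-A:9, Hub-B:26, Hub-C:121, Hub-D:185 → nearest is Hub-A
(2, -4) — d² to each: Hub-A:194, Hub-B:41, Hub-C:26, Hub-D:90 → nearest is Hub-C
(2, 2) — d² to each: Hub-A:74, Hub-B:17, Hub-C:74, Hub-D:162 → nearest is Hub-B
(5, 3) — d² to each: Hub-A:100, Hub-B:53, Hub-C:128, Hub-D:244 → nearest is Hub-B
(1, 6) — d² to each: Hub-A:25, Hub-B:34, Hub-C:137, Hub-D:233 → nearest is Hub-A
(-5, 8) — d² to each: Hub-A:5, Hub-B:58, Hub-C:173, Hub-D:229 → nearest is Hub-A
(5, 6) — d² to each: Hub-A:73, Hub-B:74, Hub-C:185, Hub-D:313 → nearest is Hub-A
Tally — Hub-A:4, Hub-B:3, Hub-C:1. Hub-A captures the most (4).

Hub-A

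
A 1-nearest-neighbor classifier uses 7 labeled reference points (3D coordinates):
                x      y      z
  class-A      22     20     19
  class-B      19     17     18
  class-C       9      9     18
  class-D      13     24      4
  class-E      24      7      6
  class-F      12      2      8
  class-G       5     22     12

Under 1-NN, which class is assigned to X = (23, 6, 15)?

Compare squared distances (the ordering matches that of the actual distances):
d²(X, class-A) = (23−22)² + (6−20)² + (15−19)² = 1 + 196 + 16 = 213
d²(X, class-B) = (23−19)² + (6−17)² + (15−18)² = 16 + 121 + 9 = 146
d²(X, class-C) = (23−9)² + (6−9)² + (15−18)² = 196 + 9 + 9 = 214
d²(X, class-D) = (23−13)² + (6−24)² + (15−4)² = 100 + 324 + 121 = 545
d²(X, class-E) = (23−24)² + (6−7)² + (15−6)² = 1 + 1 + 81 = 83
d²(X, class-F) = (23−12)² + (6−2)² + (15−8)² = 121 + 16 + 49 = 186
d²(X, class-G) = (23−5)² + (6−22)² + (15−12)² = 324 + 256 + 9 = 589
Minimum is at class-E.

class-E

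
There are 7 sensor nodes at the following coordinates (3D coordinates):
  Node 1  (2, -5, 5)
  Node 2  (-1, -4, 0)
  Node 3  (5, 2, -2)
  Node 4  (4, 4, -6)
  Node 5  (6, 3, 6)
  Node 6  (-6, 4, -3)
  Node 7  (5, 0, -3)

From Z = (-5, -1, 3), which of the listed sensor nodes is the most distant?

Since √ is increasing, it suffices to compare squared distances:
d²(Z, Node 1) = (-5−2)² + (-1−(-5))² + (3−5)² = 49 + 16 + 4 = 69
d²(Z, Node 2) = (-5−(-1))² + (-1−(-4))² + (3−0)² = 16 + 9 + 9 = 34
d²(Z, Node 3) = (-5−5)² + (-1−2)² + (3−(-2))² = 100 + 9 + 25 = 134
d²(Z, Node 4) = (-5−4)² + (-1−4)² + (3−(-6))² = 81 + 25 + 81 = 187
d²(Z, Node 5) = (-5−6)² + (-1−3)² + (3−6)² = 121 + 16 + 9 = 146
d²(Z, Node 6) = (-5−(-6))² + (-1−4)² + (3−(-3))² = 1 + 25 + 36 = 62
d²(Z, Node 7) = (-5−5)² + (-1−0)² + (3−(-3))² = 100 + 1 + 36 = 137
The largest is to Node 4.

Node 4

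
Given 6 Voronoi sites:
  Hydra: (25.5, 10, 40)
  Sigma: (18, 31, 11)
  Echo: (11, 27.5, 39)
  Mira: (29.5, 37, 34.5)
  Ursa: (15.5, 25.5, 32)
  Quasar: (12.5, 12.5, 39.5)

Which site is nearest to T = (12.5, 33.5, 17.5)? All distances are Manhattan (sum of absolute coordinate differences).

d(T, Hydra) = |12.5−25.5| + |33.5−10| + |17.5−40| = 13 + 23.5 + 22.5 = 59
d(T, Sigma) = |12.5−18| + |33.5−31| + |17.5−11| = 5.5 + 2.5 + 6.5 = 14.5
d(T, Echo) = |12.5−11| + |33.5−27.5| + |17.5−39| = 1.5 + 6 + 21.5 = 29
d(T, Mira) = |12.5−29.5| + |33.5−37| + |17.5−34.5| = 17 + 3.5 + 17 = 37.5
d(T, Ursa) = |12.5−15.5| + |33.5−25.5| + |17.5−32| = 3 + 8 + 14.5 = 25.5
d(T, Quasar) = |12.5−12.5| + |33.5−12.5| + |17.5−39.5| = 0 + 21 + 22 = 43
Sigma is nearest.

Sigma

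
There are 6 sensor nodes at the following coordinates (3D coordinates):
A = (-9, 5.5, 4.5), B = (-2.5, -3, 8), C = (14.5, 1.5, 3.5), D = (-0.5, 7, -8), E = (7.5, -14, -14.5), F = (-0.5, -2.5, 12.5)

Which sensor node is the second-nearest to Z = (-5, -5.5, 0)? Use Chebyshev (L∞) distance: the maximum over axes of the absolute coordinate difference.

A

d(Z,A) = max(4, 11, 4.5) = 11
d(Z,B) = max(2.5, 2.5, 8) = 8
d(Z,C) = max(19.5, 7, 3.5) = 19.5
d(Z,D) = max(4.5, 12.5, 8) = 12.5
d(Z,E) = max(12.5, 8.5, 14.5) = 14.5
d(Z,F) = max(4.5, 3, 12.5) = 12.5
Sorted ascending: B, A, D, … — the second-nearest is A.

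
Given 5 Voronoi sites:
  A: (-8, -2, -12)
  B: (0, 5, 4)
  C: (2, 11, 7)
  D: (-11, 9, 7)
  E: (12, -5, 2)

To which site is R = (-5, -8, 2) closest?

B

Squared Euclidean distances:
|RA|² = (-5−(-8))² + (-8−(-2))² + (2−(-12))² = 9 + 36 + 196 = 241
|RB|² = (-5−0)² + (-8−5)² + (2−4)² = 25 + 169 + 4 = 198
|RC|² = (-5−2)² + (-8−11)² + (2−7)² = 49 + 361 + 25 = 435
|RD|² = (-5−(-11))² + (-8−9)² + (2−7)² = 36 + 289 + 25 = 350
|RE|² = (-5−12)² + (-8−(-5))² + (2−2)² = 289 + 9 + 0 = 298
Minimum is at B.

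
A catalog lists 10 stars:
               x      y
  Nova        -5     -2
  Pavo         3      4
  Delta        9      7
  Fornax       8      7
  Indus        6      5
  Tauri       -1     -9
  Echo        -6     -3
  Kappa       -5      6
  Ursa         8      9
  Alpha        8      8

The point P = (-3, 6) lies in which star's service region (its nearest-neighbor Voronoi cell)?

Kappa

Squared Euclidean distances:
d²(P, Nova) = (-3−(-5))² + (6−(-2))² = 4 + 64 = 68
d²(P, Pavo) = (-3−3)² + (6−4)² = 36 + 4 = 40
d²(P, Delta) = (-3−9)² + (6−7)² = 144 + 1 = 145
d²(P, Fornax) = (-3−8)² + (6−7)² = 121 + 1 = 122
d²(P, Indus) = (-3−6)² + (6−5)² = 81 + 1 = 82
d²(P, Tauri) = (-3−(-1))² + (6−(-9))² = 4 + 225 = 229
d²(P, Echo) = (-3−(-6))² + (6−(-3))² = 9 + 81 = 90
d²(P, Kappa) = (-3−(-5))² + (6−6)² = 4 + 0 = 4
d²(P, Ursa) = (-3−8)² + (6−9)² = 121 + 9 = 130
d²(P, Alpha) = (-3−8)² + (6−8)² = 121 + 4 = 125
Kappa is nearest.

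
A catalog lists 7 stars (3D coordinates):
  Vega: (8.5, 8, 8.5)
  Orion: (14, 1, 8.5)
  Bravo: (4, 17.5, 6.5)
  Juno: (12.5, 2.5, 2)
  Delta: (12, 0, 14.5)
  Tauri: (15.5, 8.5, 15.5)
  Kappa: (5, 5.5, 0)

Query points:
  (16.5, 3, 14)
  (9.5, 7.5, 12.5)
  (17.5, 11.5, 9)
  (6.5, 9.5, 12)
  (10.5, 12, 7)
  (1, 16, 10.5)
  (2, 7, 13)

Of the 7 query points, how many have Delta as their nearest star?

1

(16.5, 3, 14) — d² to each: Vega:119.25, Orion:40.5, Bravo:422.75, Juno:160.25, Delta:29.5, Tauri:33.5, Kappa:334.5 → nearest is Delta
(9.5, 7.5, 12.5) — d² to each: Vega:17.25, Orion:78.5, Bravo:166.25, Juno:144.25, Delta:66.5, Tauri:46, Kappa:180.5 → nearest is Vega
(17.5, 11.5, 9) — d² to each: Vega:93.5, Orion:122.75, Bravo:224.5, Juno:155, Delta:192.75, Tauri:55.25, Kappa:273.25 → nearest is Tauri
(6.5, 9.5, 12) — d² to each: Vega:18.5, Orion:140.75, Bravo:100.5, Juno:185, Delta:126.75, Tauri:94.25, Kappa:162.25 → nearest is Vega
(10.5, 12, 7) — d² to each: Vega:22.25, Orion:135.5, Bravo:72.75, Juno:119.25, Delta:202.5, Tauri:109.5, Kappa:121.5 → nearest is Vega
(1, 16, 10.5) — d² to each: Vega:124.25, Orion:398, Bravo:27.25, Juno:386.75, Delta:393, Tauri:291.5, Kappa:236.5 → nearest is Bravo
(2, 7, 13) — d² to each: Vega:63.5, Orion:200.25, Bravo:156.5, Juno:251.5, Delta:151.25, Tauri:190.75, Kappa:180.25 → nearest is Vega
1 of the 7 points has Delta as nearest.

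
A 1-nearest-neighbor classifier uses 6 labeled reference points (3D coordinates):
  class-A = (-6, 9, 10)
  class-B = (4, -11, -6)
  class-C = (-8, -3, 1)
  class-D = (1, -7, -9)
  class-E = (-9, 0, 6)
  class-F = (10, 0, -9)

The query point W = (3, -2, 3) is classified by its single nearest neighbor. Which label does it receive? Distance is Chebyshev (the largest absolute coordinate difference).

class-B

d(W, class-A) = max(9, 11, 7) = 11
d(W, class-B) = max(1, 9, 9) = 9
d(W, class-C) = max(11, 1, 2) = 11
d(W, class-D) = max(2, 5, 12) = 12
d(W, class-E) = max(12, 2, 3) = 12
d(W, class-F) = max(7, 2, 12) = 12
class-B is nearest.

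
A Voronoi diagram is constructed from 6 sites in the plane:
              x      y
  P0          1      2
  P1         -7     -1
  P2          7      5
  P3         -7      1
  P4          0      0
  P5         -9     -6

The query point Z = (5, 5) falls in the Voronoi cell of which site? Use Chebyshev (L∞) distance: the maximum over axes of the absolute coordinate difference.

P2

d(Z,P0) = max(4, 3) = 4
d(Z,P1) = max(12, 6) = 12
d(Z,P2) = max(2, 0) = 2
d(Z,P3) = max(12, 4) = 12
d(Z,P4) = max(5, 5) = 5
d(Z,P5) = max(14, 11) = 14
The smallest is to P2, so Z lies in the Voronoi region of P2.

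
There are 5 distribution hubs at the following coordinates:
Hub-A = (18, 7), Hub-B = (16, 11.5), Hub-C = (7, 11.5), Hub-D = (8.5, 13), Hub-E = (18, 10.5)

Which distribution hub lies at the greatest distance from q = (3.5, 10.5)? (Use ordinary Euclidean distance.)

Hub-A

Since √ is increasing, it suffices to compare squared distances:
d²(q, Hub-A) = (3.5−18)² + (10.5−7)² = 210.25 + 12.25 = 222.5
d²(q, Hub-B) = (3.5−16)² + (10.5−11.5)² = 156.25 + 1 = 157.25
d²(q, Hub-C) = (3.5−7)² + (10.5−11.5)² = 12.25 + 1 = 13.25
d²(q, Hub-D) = (3.5−8.5)² + (10.5−13)² = 25 + 6.25 = 31.25
d²(q, Hub-E) = (3.5−18)² + (10.5−10.5)² = 210.25 + 0 = 210.25
The largest is to Hub-A.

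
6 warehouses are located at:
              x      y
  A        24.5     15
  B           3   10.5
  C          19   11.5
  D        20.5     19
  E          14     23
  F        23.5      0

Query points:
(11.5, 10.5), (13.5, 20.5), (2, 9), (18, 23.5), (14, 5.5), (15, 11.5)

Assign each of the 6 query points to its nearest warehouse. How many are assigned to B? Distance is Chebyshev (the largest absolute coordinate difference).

(11.5, 10.5) — d to each: A:13, B:8.5, C:7.5, D:9, E:12.5, F:12 → nearest is C
(13.5, 20.5) — d to each: A:11, B:10.5, C:9, D:7, E:2.5, F:20.5 → nearest is E
(2, 9) — d to each: A:22.5, B:1.5, C:17, D:18.5, E:14, F:21.5 → nearest is B
(18, 23.5) — d to each: A:8.5, B:15, C:12, D:4.5, E:4, F:23.5 → nearest is E
(14, 5.5) — d to each: A:10.5, B:11, C:6, D:13.5, E:17.5, F:9.5 → nearest is C
(15, 11.5) — d to each: A:9.5, B:12, C:4, D:7.5, E:11.5, F:11.5 → nearest is C
1 of the 6 points has B as nearest.

1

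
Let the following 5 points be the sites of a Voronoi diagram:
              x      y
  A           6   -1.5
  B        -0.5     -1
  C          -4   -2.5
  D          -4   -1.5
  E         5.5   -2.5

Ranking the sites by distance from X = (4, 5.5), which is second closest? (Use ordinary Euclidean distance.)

B

Squared Euclidean distances:
|XA|² = 4 + 49 = 53
|XB|² = 20.25 + 42.25 = 62.5
|XC|² = 64 + 64 = 128
|XD|² = 64 + 49 = 113
|XE|² = 2.25 + 64 = 66.25
Sorted ascending: A, B, E, … — the second-nearest is B.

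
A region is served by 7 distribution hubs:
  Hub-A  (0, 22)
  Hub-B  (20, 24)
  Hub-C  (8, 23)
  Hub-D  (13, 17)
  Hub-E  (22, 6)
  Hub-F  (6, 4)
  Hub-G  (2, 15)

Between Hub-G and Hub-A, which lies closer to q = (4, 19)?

Compare squared distances:
d²(q, Hub-G) = (4−2)² + (19−15)² = 4 + 16 = 20
d²(q, Hub-A) = (4−0)² + (19−22)² = 16 + 9 = 25
20 < 25, so Hub-G is closer.

Hub-G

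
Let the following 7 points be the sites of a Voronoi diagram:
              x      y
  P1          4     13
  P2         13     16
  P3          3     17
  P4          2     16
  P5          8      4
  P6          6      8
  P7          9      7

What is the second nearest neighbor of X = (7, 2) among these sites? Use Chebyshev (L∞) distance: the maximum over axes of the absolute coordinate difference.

P7

d(X,P1) = max(3, 11) = 11
d(X,P2) = max(6, 14) = 14
d(X,P3) = max(4, 15) = 15
d(X,P4) = max(5, 14) = 14
d(X,P5) = max(1, 2) = 2
d(X,P6) = max(1, 6) = 6
d(X,P7) = max(2, 5) = 5
Sorted ascending: P5, P7, P6, … — the second-nearest is P7.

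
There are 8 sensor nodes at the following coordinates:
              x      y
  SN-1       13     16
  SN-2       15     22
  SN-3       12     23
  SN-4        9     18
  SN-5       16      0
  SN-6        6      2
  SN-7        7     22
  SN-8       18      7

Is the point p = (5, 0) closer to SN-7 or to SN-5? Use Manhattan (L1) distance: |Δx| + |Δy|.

d(p, SN-7) = |5−7| + |0−22| = 2 + 22 = 24
d(p, SN-5) = |5−16| + |0−0| = 11 + 0 = 11
24 > 11, so SN-5 is closer.

SN-5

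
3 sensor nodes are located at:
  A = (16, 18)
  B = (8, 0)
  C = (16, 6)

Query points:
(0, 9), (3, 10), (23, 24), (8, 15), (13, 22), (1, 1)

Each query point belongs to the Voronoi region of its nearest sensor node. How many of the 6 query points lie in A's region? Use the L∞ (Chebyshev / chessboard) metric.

(0, 9) — d to each: A:16, B:9, C:16 → nearest is B
(3, 10) — d to each: A:13, B:10, C:13 → nearest is B
(23, 24) — d to each: A:7, B:24, C:18 → nearest is A
(8, 15) — d to each: A:8, B:15, C:9 → nearest is A
(13, 22) — d to each: A:4, B:22, C:16 → nearest is A
(1, 1) — d to each: A:17, B:7, C:15 → nearest is B
3 of the 6 points have A as nearest.

3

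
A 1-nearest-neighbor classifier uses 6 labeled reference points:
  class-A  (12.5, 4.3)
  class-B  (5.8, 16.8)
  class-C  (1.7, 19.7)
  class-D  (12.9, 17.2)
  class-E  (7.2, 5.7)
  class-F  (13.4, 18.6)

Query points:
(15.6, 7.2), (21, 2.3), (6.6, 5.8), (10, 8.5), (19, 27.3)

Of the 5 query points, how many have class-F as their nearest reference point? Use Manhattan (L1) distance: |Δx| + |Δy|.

(15.6, 7.2) — d to each: class-A:6, class-B:19.4, class-C:26.4, class-D:12.7, class-E:9.9, class-F:13.6 → nearest is class-A
(21, 2.3) — d to each: class-A:10.5, class-B:29.7, class-C:36.7, class-D:23, class-E:17.2, class-F:23.9 → nearest is class-A
(6.6, 5.8) — d to each: class-A:7.4, class-B:11.8, class-C:18.8, class-D:17.7, class-E:0.7, class-F:19.6 → nearest is class-E
(10, 8.5) — d to each: class-A:6.7, class-B:12.5, class-C:19.5, class-D:11.6, class-E:5.6, class-F:13.5 → nearest is class-E
(19, 27.3) — d to each: class-A:29.5, class-B:23.7, class-C:24.9, class-D:16.2, class-E:33.4, class-F:14.3 → nearest is class-F
1 of the 5 points has class-F as nearest.

1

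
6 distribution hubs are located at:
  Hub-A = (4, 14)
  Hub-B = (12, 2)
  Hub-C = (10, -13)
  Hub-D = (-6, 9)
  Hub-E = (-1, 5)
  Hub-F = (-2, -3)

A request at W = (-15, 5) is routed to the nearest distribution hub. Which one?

Hub-D

Since √ is increasing, it suffices to compare squared distances:
d²(W, Hub-A) = (-15−4)² + (5−14)² = 361 + 81 = 442
d²(W, Hub-B) = (-15−12)² + (5−2)² = 729 + 9 = 738
d²(W, Hub-C) = (-15−10)² + (5−(-13))² = 625 + 324 = 949
d²(W, Hub-D) = (-15−(-6))² + (5−9)² = 81 + 16 = 97
d²(W, Hub-E) = (-15−(-1))² + (5−5)² = 196 + 0 = 196
d²(W, Hub-F) = (-15−(-2))² + (5−(-3))² = 169 + 64 = 233
Minimum is at Hub-D.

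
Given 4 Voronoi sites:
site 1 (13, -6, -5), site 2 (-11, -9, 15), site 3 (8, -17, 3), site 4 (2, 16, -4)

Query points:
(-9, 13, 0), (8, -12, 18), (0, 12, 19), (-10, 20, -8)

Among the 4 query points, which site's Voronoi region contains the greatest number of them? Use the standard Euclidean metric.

site 4

(-9, 13, 0) — d² to each: site 1:870, site 2:713, site 3:1198, site 4:146 → nearest is site 4
(8, -12, 18) — d² to each: site 1:590, site 2:379, site 3:250, site 4:1304 → nearest is site 3
(0, 12, 19) — d² to each: site 1:1069, site 2:578, site 3:1161, site 4:549 → nearest is site 4
(-10, 20, -8) — d² to each: site 1:1214, site 2:1371, site 3:1814, site 4:176 → nearest is site 4
Tally — site 3:1, site 4:3. site 4 captures the most (3).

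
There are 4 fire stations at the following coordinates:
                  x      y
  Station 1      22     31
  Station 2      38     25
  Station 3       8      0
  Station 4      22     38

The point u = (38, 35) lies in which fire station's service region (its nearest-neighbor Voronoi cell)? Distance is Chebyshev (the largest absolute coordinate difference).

Station 2

d(u, Station 1) = max(16, 4) = 16
d(u, Station 2) = max(0, 10) = 10
d(u, Station 3) = max(30, 35) = 35
d(u, Station 4) = max(16, 3) = 16
The smallest is to Station 2, so u lies in the Voronoi region of Station 2.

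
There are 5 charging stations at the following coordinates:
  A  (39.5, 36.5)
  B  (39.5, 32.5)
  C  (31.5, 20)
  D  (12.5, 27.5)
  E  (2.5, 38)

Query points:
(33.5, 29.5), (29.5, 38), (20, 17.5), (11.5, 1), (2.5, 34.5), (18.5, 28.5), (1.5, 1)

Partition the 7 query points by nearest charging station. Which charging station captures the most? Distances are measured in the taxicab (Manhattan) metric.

(33.5, 29.5) — d to each: A:13, B:9, C:11.5, D:23, E:39.5 → nearest is B
(29.5, 38) — d to each: A:11.5, B:15.5, C:20, D:27.5, E:27 → nearest is A
(20, 17.5) — d to each: A:38.5, B:34.5, C:14, D:17.5, E:38 → nearest is C
(11.5, 1) — d to each: A:63.5, B:59.5, C:39, D:27.5, E:46 → nearest is D
(2.5, 34.5) — d to each: A:39, B:39, C:43.5, D:17, E:3.5 → nearest is E
(18.5, 28.5) — d to each: A:29, B:25, C:21.5, D:7, E:25.5 → nearest is D
(1.5, 1) — d to each: A:73.5, B:69.5, C:49, D:37.5, E:38 → nearest is D
Tally — A:1, B:1, C:1, D:3, E:1. D captures the most (3).

D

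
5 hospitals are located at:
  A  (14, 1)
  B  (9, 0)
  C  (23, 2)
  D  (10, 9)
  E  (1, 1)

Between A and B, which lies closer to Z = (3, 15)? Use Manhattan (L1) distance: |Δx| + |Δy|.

B

d(Z,A) = |3−14| + |15−1| = 11 + 14 = 25
d(Z,B) = |3−9| + |15−0| = 6 + 15 = 21
25 > 21, so B is closer.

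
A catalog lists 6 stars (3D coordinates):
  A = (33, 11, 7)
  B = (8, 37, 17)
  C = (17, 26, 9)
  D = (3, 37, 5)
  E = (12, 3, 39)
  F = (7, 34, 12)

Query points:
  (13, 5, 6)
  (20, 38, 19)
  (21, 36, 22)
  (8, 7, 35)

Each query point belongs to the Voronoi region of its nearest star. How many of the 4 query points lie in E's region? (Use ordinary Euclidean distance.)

(13, 5, 6) — d² to each: A:437, B:1170, C:466, D:1125, E:1094, F:913 → nearest is A
(20, 38, 19) — d² to each: A:1042, B:149, C:253, D:486, E:1689, F:234 → nearest is B
(21, 36, 22) — d² to each: A:994, B:195, C:285, D:614, E:1459, F:300 → nearest is B
(8, 7, 35) — d² to each: A:1425, B:1224, C:1118, D:1825, E:48, F:1259 → nearest is E
1 of the 4 points has E as nearest.

1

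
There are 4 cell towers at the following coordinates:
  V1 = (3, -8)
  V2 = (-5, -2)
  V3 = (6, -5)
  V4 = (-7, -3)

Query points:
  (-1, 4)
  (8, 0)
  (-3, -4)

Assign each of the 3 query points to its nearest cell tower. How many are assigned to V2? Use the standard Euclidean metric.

2

(-1, 4) — d² to each: V1:160, V2:52, V3:130, V4:85 → nearest is V2
(8, 0) — d² to each: V1:89, V2:173, V3:29, V4:234 → nearest is V3
(-3, -4) — d² to each: V1:52, V2:8, V3:82, V4:17 → nearest is V2
2 of the 3 points have V2 as nearest.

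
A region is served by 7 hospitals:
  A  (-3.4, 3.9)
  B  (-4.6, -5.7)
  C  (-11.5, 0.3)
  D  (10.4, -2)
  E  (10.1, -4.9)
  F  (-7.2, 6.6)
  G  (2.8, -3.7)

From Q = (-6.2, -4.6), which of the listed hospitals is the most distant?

D

Since √ is increasing, it suffices to compare squared distances:
|QA|² = (-6.2−(-3.4))² + (-4.6−3.9)² = 7.84 + 72.25 = 80.09
|QB|² = (-6.2−(-4.6))² + (-4.6−(-5.7))² = 2.56 + 1.21 = 3.77
|QC|² = (-6.2−(-11.5))² + (-4.6−0.3)² = 28.09 + 24.01 = 52.1
|QD|² = (-6.2−10.4)² + (-4.6−(-2))² = 275.56 + 6.76 = 282.32
|QE|² = (-6.2−10.1)² + (-4.6−(-4.9))² = 265.69 + 0.09 = 265.78
|QF|² = (-6.2−(-7.2))² + (-4.6−6.6)² = 1 + 125.44 = 126.44
|QG|² = (-6.2−2.8)² + (-4.6−(-3.7))² = 81 + 0.81 = 81.81
The largest is to D.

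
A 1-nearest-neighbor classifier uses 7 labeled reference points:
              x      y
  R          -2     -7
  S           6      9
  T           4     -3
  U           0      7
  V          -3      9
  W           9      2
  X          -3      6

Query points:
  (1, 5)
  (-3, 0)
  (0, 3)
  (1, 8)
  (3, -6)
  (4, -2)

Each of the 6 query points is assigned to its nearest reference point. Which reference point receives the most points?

U

(1, 5) — d² to each: R:153, S:41, T:73, U:5, V:32, W:73, X:17 → nearest is U
(-3, 0) — d² to each: R:50, S:162, T:58, U:58, V:81, W:148, X:36 → nearest is X
(0, 3) — d² to each: R:104, S:72, T:52, U:16, V:45, W:82, X:18 → nearest is U
(1, 8) — d² to each: R:234, S:26, T:130, U:2, V:17, W:100, X:20 → nearest is U
(3, -6) — d² to each: R:26, S:234, T:10, U:178, V:261, W:100, X:180 → nearest is T
(4, -2) — d² to each: R:61, S:125, T:1, U:97, V:170, W:41, X:113 → nearest is T
Tally — T:2, U:3, X:1. U captures the most (3).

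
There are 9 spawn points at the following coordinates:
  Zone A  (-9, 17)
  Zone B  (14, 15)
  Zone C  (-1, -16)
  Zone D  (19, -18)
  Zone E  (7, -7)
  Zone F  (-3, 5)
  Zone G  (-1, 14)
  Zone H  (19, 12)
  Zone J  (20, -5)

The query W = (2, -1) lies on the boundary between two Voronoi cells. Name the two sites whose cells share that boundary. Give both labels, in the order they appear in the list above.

Zone E and Zone F

Squared distances from W to each site:
d²(W, Zone A) = (2−(-9))² + (-1−17)² = 121 + 324 = 445
d²(W, Zone B) = (2−14)² + (-1−15)² = 144 + 256 = 400
d²(W, Zone C) = (2−(-1))² + (-1−(-16))² = 9 + 225 = 234
d²(W, Zone D) = (2−19)² + (-1−(-18))² = 289 + 289 = 578
d²(W, Zone E) = (2−7)² + (-1−(-7))² = 25 + 36 = 61
d²(W, Zone F) = (2−(-3))² + (-1−5)² = 25 + 36 = 61
d²(W, Zone G) = (2−(-1))² + (-1−14)² = 9 + 225 = 234
d²(W, Zone H) = (2−19)² + (-1−12)² = 289 + 169 = 458
d²(W, Zone J) = (2−20)² + (-1−(-5))² = 324 + 16 = 340
W is equidistant from Zone E and Zone F (both at squared distance 61), and every other site is strictly farther — so W lies on the Zone E–Zone F Voronoi edge.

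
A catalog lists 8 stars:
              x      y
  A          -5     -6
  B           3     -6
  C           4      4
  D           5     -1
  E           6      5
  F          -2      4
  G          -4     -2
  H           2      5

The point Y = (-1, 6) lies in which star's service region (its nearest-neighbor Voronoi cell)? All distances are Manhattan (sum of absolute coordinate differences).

F

d(Y,A) = 4 + 12 = 16
d(Y,B) = 4 + 12 = 16
d(Y,C) = 5 + 2 = 7
d(Y,D) = 6 + 7 = 13
d(Y,E) = 7 + 1 = 8
d(Y,F) = 1 + 2 = 3
d(Y,G) = 3 + 8 = 11
d(Y,H) = 3 + 1 = 4
Minimum is at F.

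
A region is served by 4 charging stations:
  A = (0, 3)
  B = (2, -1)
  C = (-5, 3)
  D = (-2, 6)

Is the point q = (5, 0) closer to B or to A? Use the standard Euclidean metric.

Compare squared distances:
|qB|² = (5−2)² + (0−(-1))² = 9 + 1 = 10
|qA|² = (5−0)² + (0−3)² = 25 + 9 = 34
10 < 34, so B is closer.

B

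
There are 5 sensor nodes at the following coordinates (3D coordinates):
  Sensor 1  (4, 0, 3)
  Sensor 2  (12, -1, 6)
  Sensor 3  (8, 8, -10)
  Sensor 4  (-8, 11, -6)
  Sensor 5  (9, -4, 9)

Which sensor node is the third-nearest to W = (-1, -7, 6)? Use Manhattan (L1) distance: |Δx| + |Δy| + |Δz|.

d(W, Sensor 1) = 5 + 7 + 3 = 15
d(W, Sensor 2) = 13 + 6 + 0 = 19
d(W, Sensor 3) = 9 + 15 + 16 = 40
d(W, Sensor 4) = 7 + 18 + 12 = 37
d(W, Sensor 5) = 10 + 3 + 3 = 16
Sorted ascending: Sensor 1, Sensor 5, Sensor 2, Sensor 4, … — the third-nearest is Sensor 2.

Sensor 2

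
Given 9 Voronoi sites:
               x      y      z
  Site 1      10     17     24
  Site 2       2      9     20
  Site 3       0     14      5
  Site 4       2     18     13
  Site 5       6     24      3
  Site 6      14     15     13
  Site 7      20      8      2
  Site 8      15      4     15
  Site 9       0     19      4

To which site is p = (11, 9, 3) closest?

Site 7

Since √ is increasing, it suffices to compare squared distances:
d²(p, Site 1) = 1 + 64 + 441 = 506
d²(p, Site 2) = 81 + 0 + 289 = 370
d²(p, Site 3) = 121 + 25 + 4 = 150
d²(p, Site 4) = 81 + 81 + 100 = 262
d²(p, Site 5) = 25 + 225 + 0 = 250
d²(p, Site 6) = 9 + 36 + 100 = 145
d²(p, Site 7) = 81 + 1 + 1 = 83
d²(p, Site 8) = 16 + 25 + 144 = 185
d²(p, Site 9) = 121 + 100 + 1 = 222
The smallest is to Site 7, so p lies in the Voronoi region of Site 7.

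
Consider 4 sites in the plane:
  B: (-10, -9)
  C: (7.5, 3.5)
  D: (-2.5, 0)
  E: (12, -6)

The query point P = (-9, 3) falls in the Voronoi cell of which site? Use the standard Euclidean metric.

Compare squared distances (the ordering matches that of the actual distances):
|PB|² = 1 + 144 = 145
|PC|² = 272.25 + 0.25 = 272.5
|PD|² = 42.25 + 9 = 51.25
|PE|² = 441 + 81 = 522
D is nearest.

D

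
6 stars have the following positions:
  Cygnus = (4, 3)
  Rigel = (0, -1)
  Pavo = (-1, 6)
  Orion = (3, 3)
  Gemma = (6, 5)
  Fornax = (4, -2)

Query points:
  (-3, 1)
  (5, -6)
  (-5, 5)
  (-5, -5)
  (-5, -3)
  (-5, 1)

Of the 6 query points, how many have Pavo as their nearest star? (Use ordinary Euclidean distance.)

1

(-3, 1) — d² to each: Cygnus:53, Rigel:13, Pavo:29, Orion:40, Gemma:97, Fornax:58 → nearest is Rigel
(5, -6) — d² to each: Cygnus:82, Rigel:50, Pavo:180, Orion:85, Gemma:122, Fornax:17 → nearest is Fornax
(-5, 5) — d² to each: Cygnus:85, Rigel:61, Pavo:17, Orion:68, Gemma:121, Fornax:130 → nearest is Pavo
(-5, -5) — d² to each: Cygnus:145, Rigel:41, Pavo:137, Orion:128, Gemma:221, Fornax:90 → nearest is Rigel
(-5, -3) — d² to each: Cygnus:117, Rigel:29, Pavo:97, Orion:100, Gemma:185, Fornax:82 → nearest is Rigel
(-5, 1) — d² to each: Cygnus:85, Rigel:29, Pavo:41, Orion:68, Gemma:137, Fornax:90 → nearest is Rigel
1 of the 6 points has Pavo as nearest.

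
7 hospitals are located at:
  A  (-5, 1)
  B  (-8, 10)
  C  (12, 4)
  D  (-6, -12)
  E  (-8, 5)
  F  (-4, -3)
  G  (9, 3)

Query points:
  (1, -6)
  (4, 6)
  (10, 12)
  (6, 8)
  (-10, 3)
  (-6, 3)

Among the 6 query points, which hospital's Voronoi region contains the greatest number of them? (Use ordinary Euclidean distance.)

G

(1, -6) — d² to each: A:85, B:337, C:221, D:85, E:202, F:34, G:145 → nearest is F
(4, 6) — d² to each: A:106, B:160, C:68, D:424, E:145, F:145, G:34 → nearest is G
(10, 12) — d² to each: A:346, B:328, C:68, D:832, E:373, F:421, G:82 → nearest is C
(6, 8) — d² to each: A:170, B:200, C:52, D:544, E:205, F:221, G:34 → nearest is G
(-10, 3) — d² to each: A:29, B:53, C:485, D:241, E:8, F:72, G:361 → nearest is E
(-6, 3) — d² to each: A:5, B:53, C:325, D:225, E:8, F:40, G:225 → nearest is A
Tally — A:1, C:1, E:1, F:1, G:2. G captures the most (2).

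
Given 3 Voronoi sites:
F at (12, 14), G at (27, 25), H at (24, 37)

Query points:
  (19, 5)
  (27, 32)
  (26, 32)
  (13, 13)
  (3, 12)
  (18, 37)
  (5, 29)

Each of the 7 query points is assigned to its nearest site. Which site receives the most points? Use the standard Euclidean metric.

F

(19, 5) — d² to each: F:130, G:464, H:1049 → nearest is F
(27, 32) — d² to each: F:549, G:49, H:34 → nearest is H
(26, 32) — d² to each: F:520, G:50, H:29 → nearest is H
(13, 13) — d² to each: F:2, G:340, H:697 → nearest is F
(3, 12) — d² to each: F:85, G:745, H:1066 → nearest is F
(18, 37) — d² to each: F:565, G:225, H:36 → nearest is H
(5, 29) — d² to each: F:274, G:500, H:425 → nearest is F
Tally — F:4, H:3. F captures the most (4).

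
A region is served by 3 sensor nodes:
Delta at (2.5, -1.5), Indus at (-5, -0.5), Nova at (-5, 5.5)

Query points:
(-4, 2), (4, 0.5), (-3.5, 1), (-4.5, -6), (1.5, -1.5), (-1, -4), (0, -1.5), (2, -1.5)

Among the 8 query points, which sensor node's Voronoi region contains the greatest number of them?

(-4, 2) — d² to each: Delta:54.5, Indus:7.25, Nova:13.25 → nearest is Indus
(4, 0.5) — d² to each: Delta:6.25, Indus:82, Nova:106 → nearest is Delta
(-3.5, 1) — d² to each: Delta:42.25, Indus:4.5, Nova:22.5 → nearest is Indus
(-4.5, -6) — d² to each: Delta:69.25, Indus:30.5, Nova:132.5 → nearest is Indus
(1.5, -1.5) — d² to each: Delta:1, Indus:43.25, Nova:91.25 → nearest is Delta
(-1, -4) — d² to each: Delta:18.5, Indus:28.25, Nova:106.25 → nearest is Delta
(0, -1.5) — d² to each: Delta:6.25, Indus:26, Nova:74 → nearest is Delta
(2, -1.5) — d² to each: Delta:0.25, Indus:50, Nova:98 → nearest is Delta
Tally — Delta:5, Indus:3. Delta captures the most (5).

Delta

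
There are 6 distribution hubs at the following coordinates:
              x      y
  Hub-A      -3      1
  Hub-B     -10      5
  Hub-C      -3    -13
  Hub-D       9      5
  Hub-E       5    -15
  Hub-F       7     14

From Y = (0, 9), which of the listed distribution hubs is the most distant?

Squared Euclidean distances:
d²(Y, Hub-A) = 9 + 64 = 73
d²(Y, Hub-B) = 100 + 16 = 116
d²(Y, Hub-C) = 9 + 484 = 493
d²(Y, Hub-D) = 81 + 16 = 97
d²(Y, Hub-E) = 25 + 576 = 601
d²(Y, Hub-F) = 49 + 25 = 74
The largest is to Hub-E.

Hub-E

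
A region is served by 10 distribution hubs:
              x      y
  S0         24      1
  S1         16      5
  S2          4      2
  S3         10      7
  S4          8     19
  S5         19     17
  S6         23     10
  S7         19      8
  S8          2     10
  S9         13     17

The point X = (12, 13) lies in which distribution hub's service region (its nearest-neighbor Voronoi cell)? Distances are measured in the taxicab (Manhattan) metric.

d(X,S0) = 12 + 12 = 24
d(X,S1) = 4 + 8 = 12
d(X,S2) = 8 + 11 = 19
d(X,S3) = 2 + 6 = 8
d(X,S4) = 4 + 6 = 10
d(X,S5) = 7 + 4 = 11
d(X,S6) = 11 + 3 = 14
d(X,S7) = 7 + 5 = 12
d(X,S8) = 10 + 3 = 13
d(X,S9) = 1 + 4 = 5
S9 is nearest.

S9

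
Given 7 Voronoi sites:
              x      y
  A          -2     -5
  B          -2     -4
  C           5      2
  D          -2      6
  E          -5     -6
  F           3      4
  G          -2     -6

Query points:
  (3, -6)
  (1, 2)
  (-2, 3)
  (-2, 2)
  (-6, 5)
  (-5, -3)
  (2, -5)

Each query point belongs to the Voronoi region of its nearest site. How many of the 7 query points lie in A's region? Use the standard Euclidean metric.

1

(3, -6) — d² to each: A:26, B:29, C:68, D:169, E:64, F:100, G:25 → nearest is G
(1, 2) — d² to each: A:58, B:45, C:16, D:25, E:100, F:8, G:73 → nearest is F
(-2, 3) — d² to each: A:64, B:49, C:50, D:9, E:90, F:26, G:81 → nearest is D
(-2, 2) — d² to each: A:49, B:36, C:49, D:16, E:73, F:29, G:64 → nearest is D
(-6, 5) — d² to each: A:116, B:97, C:130, D:17, E:122, F:82, G:137 → nearest is D
(-5, -3) — d² to each: A:13, B:10, C:125, D:90, E:9, F:113, G:18 → nearest is E
(2, -5) — d² to each: A:16, B:17, C:58, D:137, E:50, F:82, G:17 → nearest is A
1 of the 7 points has A as nearest.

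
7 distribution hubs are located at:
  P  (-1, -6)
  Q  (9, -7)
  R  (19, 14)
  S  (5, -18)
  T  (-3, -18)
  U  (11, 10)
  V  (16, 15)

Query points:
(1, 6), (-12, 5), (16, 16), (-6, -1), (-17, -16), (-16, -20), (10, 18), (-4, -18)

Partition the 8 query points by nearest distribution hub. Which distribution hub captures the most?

T

(1, 6) — d² to each: P:148, Q:233, R:388, S:592, T:592, U:116, V:306 → nearest is U
(-12, 5) — d² to each: P:242, Q:585, R:1042, S:818, T:610, U:554, V:884 → nearest is P
(16, 16) — d² to each: P:773, Q:578, R:13, S:1277, T:1517, U:61, V:1 → nearest is V
(-6, -1) — d² to each: P:50, Q:261, R:850, S:410, T:298, U:410, V:740 → nearest is P
(-17, -16) — d² to each: P:356, Q:757, R:2196, S:488, T:200, U:1460, V:2050 → nearest is T
(-16, -20) — d² to each: P:421, Q:794, R:2381, S:445, T:173, U:1629, V:2249 → nearest is T
(10, 18) — d² to each: P:697, Q:626, R:97, S:1321, T:1465, U:65, V:45 → nearest is V
(-4, -18) — d² to each: P:153, Q:290, R:1553, S:81, T:1, U:1009, V:1489 → nearest is T
Tally — P:2, T:3, U:1, V:2. T captures the most (3).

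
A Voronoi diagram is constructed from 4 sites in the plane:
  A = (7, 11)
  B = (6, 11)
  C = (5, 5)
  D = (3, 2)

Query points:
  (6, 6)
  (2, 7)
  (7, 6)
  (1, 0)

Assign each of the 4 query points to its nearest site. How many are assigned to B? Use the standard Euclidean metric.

(6, 6) — d² to each: A:26, B:25, C:2, D:25 → nearest is C
(2, 7) — d² to each: A:41, B:32, C:13, D:26 → nearest is C
(7, 6) — d² to each: A:25, B:26, C:5, D:32 → nearest is C
(1, 0) — d² to each: A:157, B:146, C:41, D:8 → nearest is D
0 of the 4 points have B as nearest.

0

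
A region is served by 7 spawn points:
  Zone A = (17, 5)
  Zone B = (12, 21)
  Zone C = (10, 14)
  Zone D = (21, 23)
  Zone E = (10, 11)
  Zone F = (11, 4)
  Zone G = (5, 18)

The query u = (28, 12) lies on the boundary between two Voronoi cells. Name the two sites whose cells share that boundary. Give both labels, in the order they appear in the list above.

Squared distances from u to each site:
d²(u, Zone A) = (28−17)² + (12−5)² = 121 + 49 = 170
d²(u, Zone B) = (28−12)² + (12−21)² = 256 + 81 = 337
d²(u, Zone C) = (28−10)² + (12−14)² = 324 + 4 = 328
d²(u, Zone D) = (28−21)² + (12−23)² = 49 + 121 = 170
d²(u, Zone E) = (28−10)² + (12−11)² = 324 + 1 = 325
d²(u, Zone F) = (28−11)² + (12−4)² = 289 + 64 = 353
d²(u, Zone G) = (28−5)² + (12−18)² = 529 + 36 = 565
u is equidistant from Zone A and Zone D (both at squared distance 170), and every other site is strictly farther — so u lies on the Zone A–Zone D Voronoi edge.

Zone A and Zone D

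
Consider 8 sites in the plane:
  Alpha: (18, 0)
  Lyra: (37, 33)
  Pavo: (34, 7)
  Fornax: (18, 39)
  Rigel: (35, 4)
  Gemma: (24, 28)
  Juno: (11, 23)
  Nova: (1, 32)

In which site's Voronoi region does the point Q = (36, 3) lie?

Squared Euclidean distances:
d²(Q, Alpha) = 324 + 9 = 333
d²(Q, Lyra) = 1 + 900 = 901
d²(Q, Pavo) = 4 + 16 = 20
d²(Q, Fornax) = 324 + 1296 = 1620
d²(Q, Rigel) = 1 + 1 = 2
d²(Q, Gemma) = 144 + 625 = 769
d²(Q, Juno) = 625 + 400 = 1025
d²(Q, Nova) = 1225 + 841 = 2066
Minimum is at Rigel.

Rigel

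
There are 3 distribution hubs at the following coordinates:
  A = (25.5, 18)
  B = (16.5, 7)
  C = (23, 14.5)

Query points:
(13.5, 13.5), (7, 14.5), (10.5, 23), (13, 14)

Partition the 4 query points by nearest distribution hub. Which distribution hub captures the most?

B

(13.5, 13.5) — d² to each: A:164.25, B:51.25, C:91.25 → nearest is B
(7, 14.5) — d² to each: A:354.5, B:146.5, C:256 → nearest is B
(10.5, 23) — d² to each: A:250, B:292, C:228.5 → nearest is C
(13, 14) — d² to each: A:172.25, B:61.25, C:100.25 → nearest is B
Tally — B:3, C:1. B captures the most (3).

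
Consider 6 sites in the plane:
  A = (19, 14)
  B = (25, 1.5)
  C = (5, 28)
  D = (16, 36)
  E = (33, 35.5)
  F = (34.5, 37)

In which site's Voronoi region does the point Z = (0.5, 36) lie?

Squared Euclidean distances:
|ZA|² = 342.25 + 484 = 826.25
|ZB|² = 600.25 + 1190.25 = 1790.5
|ZC|² = 20.25 + 64 = 84.25
|ZD|² = 240.25 + 0 = 240.25
|ZE|² = 1056.25 + 0.25 = 1056.5
|ZF|² = 1156 + 1 = 1157
The smallest is to C, so Z lies in the Voronoi region of C.

C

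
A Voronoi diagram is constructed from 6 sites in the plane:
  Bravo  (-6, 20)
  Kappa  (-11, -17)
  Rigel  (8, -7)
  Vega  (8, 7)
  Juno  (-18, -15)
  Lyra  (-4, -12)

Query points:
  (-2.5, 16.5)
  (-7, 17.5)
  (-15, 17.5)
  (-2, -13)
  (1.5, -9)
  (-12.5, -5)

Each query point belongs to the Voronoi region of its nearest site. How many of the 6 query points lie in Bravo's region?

(-2.5, 16.5) — d² to each: Bravo:24.5, Kappa:1194.5, Rigel:662.5, Vega:200.5, Juno:1232.5, Lyra:814.5 → nearest is Bravo
(-7, 17.5) — d² to each: Bravo:7.25, Kappa:1206.25, Rigel:825.25, Vega:335.25, Juno:1177.25, Lyra:879.25 → nearest is Bravo
(-15, 17.5) — d² to each: Bravo:87.25, Kappa:1206.25, Rigel:1129.25, Vega:639.25, Juno:1065.25, Lyra:991.25 → nearest is Bravo
(-2, -13) — d² to each: Bravo:1105, Kappa:97, Rigel:136, Vega:500, Juno:260, Lyra:5 → nearest is Lyra
(1.5, -9) — d² to each: Bravo:897.25, Kappa:220.25, Rigel:46.25, Vega:298.25, Juno:416.25, Lyra:39.25 → nearest is Lyra
(-12.5, -5) — d² to each: Bravo:667.25, Kappa:146.25, Rigel:424.25, Vega:564.25, Juno:130.25, Lyra:121.25 → nearest is Lyra
3 of the 6 points have Bravo as nearest.

3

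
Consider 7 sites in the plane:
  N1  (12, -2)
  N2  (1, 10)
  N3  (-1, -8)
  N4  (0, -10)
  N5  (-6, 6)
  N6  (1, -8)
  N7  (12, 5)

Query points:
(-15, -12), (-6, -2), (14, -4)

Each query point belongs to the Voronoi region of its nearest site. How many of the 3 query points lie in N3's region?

2

(-15, -12) — d² to each: N1:829, N2:740, N3:212, N4:229, N5:405, N6:272, N7:1018 → nearest is N3
(-6, -2) — d² to each: N1:324, N2:193, N3:61, N4:100, N5:64, N6:85, N7:373 → nearest is N3
(14, -4) — d² to each: N1:8, N2:365, N3:241, N4:232, N5:500, N6:185, N7:85 → nearest is N1
2 of the 3 points have N3 as nearest.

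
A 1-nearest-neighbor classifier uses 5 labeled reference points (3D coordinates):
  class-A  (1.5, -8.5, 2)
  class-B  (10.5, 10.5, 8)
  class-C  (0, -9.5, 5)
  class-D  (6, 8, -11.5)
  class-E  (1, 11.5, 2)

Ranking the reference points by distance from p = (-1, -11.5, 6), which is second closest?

class-A

Squared Euclidean distances:
d²(p, class-A) = (-1−1.5)² + (-11.5−(-8.5))² + (6−2)² = 6.25 + 9 + 16 = 31.25
d²(p, class-B) = (-1−10.5)² + (-11.5−10.5)² + (6−8)² = 132.25 + 484 + 4 = 620.25
d²(p, class-C) = (-1−0)² + (-11.5−(-9.5))² + (6−5)² = 1 + 4 + 1 = 6
d²(p, class-D) = (-1−6)² + (-11.5−8)² + (6−(-11.5))² = 49 + 380.25 + 306.25 = 735.5
d²(p, class-E) = (-1−1)² + (-11.5−11.5)² + (6−2)² = 4 + 529 + 16 = 549
Sorted ascending: class-C, class-A, class-E, … — the second-nearest is class-A.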